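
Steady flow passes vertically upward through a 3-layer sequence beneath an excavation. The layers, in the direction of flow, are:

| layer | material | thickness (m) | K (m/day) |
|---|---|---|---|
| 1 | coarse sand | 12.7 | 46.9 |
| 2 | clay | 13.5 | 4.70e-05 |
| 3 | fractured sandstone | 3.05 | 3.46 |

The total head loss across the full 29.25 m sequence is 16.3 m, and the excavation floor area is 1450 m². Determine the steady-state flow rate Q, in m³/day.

Flow is perpendicular to layering, so the layers act in series and the equivalent K is the thickness-weighted harmonic mean.
Total thickness L = 12.7 + 13.5 + 3.05 = 29.25 m.
Σ(b_i/K_i) = 12.7/46.9 + 13.5/4.70e-05 + 3.05/3.46 = 2.872e+05 d.
K_eq = L / Σ(b_i/K_i) = 29.25 / 2.872e+05 = 0.0001018 m/day.
Q = K_eq · A · (Δh/L) = 0.0001018 × 1450 × (16.3/29.25) = 0.08228 m³/day.

0.0823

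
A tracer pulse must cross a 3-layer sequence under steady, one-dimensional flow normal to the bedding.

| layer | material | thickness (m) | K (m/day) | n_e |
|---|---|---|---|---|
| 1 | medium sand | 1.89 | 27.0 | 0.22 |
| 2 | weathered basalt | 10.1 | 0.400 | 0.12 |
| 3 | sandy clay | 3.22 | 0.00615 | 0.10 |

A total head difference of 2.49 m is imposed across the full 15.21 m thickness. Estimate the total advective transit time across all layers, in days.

430

With flow normal to the layers, continuity requires the same specific discharge q through every layer.
Σ(b_i/K_i) = 1.89/27.0 + 10.1/0.400 + 3.22/0.00615 = 548.9 d.
q = Δh / Σ(b_i/K_i) = 2.49 / 548.9 = 0.004536 m/day.
In each layer the seepage velocity is v_i = q/n_i, so the layer transit time is t_i = b_i·n_i / q:
  layer 1 (medium sand): t_1 = 1.89 × 0.22 / 0.004536 = 91.66 d
  layer 2 (weathered basalt): t_2 = 10.1 × 0.12 / 0.004536 = 267.2 d
  layer 3 (sandy clay): t_3 = 3.22 × 0.10 / 0.004536 = 70.98 d
Total t = Σ t_i = 429.8 days.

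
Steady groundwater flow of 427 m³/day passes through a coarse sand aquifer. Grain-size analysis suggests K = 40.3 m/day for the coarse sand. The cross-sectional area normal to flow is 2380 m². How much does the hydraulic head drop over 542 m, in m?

From Q = K·A·i, i = Q / (K·A) = 427 / (40.30 × 2380) = 0.004452.
Head loss Δh = i · L = 0.004452 × 542 = 2.413 m.

2.41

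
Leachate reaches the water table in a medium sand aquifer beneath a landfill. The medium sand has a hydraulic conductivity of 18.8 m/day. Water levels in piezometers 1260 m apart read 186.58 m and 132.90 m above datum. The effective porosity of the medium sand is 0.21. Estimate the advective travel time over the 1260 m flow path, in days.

Hydraulic gradient i = (186.58 − 132.90) / 1260 = 53.68 / 1260 = 0.04260.
Darcy flux q = K · i = 18.80 × 0.04260 = 0.8009 m/day.
Seepage velocity v = q / n_e = 0.8009 / 0.21 = 3.814 m/day.
Travel time t = L / v = 1260 / 3.814 = 330.4 days.

330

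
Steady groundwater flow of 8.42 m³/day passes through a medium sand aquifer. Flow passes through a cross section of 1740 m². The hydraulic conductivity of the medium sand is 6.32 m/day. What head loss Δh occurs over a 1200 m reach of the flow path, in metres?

0.919

From Q = K·A·i, i = Q / (K·A) = 8.42 / (6.320 × 1740) = 0.0007657.
Head loss Δh = i · L = 0.0007657 × 1200 = 0.9188 m.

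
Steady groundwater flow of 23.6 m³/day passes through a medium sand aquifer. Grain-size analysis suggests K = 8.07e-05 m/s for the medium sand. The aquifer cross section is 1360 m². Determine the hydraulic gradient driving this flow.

Convert K: 8.07e-05 m/s × 86400 = 6.972 m/day.
From Q = K·A·i, i = Q / (K·A) = 23.6 / (6.972 × 1360) = 0.002489.

0.00249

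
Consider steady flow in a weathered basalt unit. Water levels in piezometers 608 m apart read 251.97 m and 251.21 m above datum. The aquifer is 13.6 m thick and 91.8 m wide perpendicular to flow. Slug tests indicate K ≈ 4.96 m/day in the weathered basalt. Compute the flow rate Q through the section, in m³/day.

Cross-sectional area A = 91.8 × 13.6 = 1248 m².
Hydraulic gradient i = (251.97 − 251.21) / 608 = 0.76 / 608 = 0.001250.
Darcy's law: Q = K · A · i = 4.960 × 1248 × 0.001250 = 7.741 m³/day.

7.74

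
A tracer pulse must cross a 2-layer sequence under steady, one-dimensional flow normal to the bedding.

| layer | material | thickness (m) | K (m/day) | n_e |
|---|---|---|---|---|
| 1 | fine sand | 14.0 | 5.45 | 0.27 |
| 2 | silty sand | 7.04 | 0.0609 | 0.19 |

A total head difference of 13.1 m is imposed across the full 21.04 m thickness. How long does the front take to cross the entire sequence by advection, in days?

With flow normal to the layers, continuity requires the same specific discharge q through every layer.
Σ(b_i/K_i) = 14.0/5.45 + 7.04/0.0609 = 118.2 d.
q = Δh / Σ(b_i/K_i) = 13.1 / 118.2 = 0.1109 m/day.
In each layer the seepage velocity is v_i = q/n_i, so the layer transit time is t_i = b_i·n_i / q:
  layer 1 (fine sand): t_1 = 14.0 × 0.27 / 0.1109 = 34.10 d
  layer 2 (silty sand): t_2 = 7.04 × 0.19 / 0.1109 = 12.07 d
Total t = Σ t_i = 46.16 days.

46.2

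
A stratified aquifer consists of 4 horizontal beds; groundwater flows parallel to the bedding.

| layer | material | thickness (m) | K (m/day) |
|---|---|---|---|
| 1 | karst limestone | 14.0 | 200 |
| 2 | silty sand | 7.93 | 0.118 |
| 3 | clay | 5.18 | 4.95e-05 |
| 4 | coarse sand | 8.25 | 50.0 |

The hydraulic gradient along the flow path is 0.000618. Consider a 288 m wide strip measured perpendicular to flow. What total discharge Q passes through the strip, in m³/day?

Flow is parallel to layering, so each bed carries its own Darcy discharge and the transmissivities add.
Σ(K_i·b_i) = 200×14.0 + 0.118×7.93 + 4.95e-05×5.18 + 50.0×8.25 = 3213 m²/day.
Hydraulic gradient i = 0.000618.
Q = Σ(K_i·b_i) · W · i = 3213 × 288 × 0.0006180 = 571.9 m³/day.

572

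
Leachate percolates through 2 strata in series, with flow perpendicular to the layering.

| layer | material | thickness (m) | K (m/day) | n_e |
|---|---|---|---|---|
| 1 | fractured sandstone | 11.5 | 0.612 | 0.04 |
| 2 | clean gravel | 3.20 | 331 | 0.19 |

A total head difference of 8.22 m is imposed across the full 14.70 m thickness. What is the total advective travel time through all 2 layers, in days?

With flow normal to the layers, continuity requires the same specific discharge q through every layer.
Σ(b_i/K_i) = 11.5/0.612 + 3.20/331 = 18.80 d.
q = Δh / Σ(b_i/K_i) = 8.22 / 18.80 = 0.4372 m/day.
In each layer the seepage velocity is v_i = q/n_i, so the layer transit time is t_i = b_i·n_i / q:
  layer 1 (fractured sandstone): t_1 = 11.5 × 0.04 / 0.4372 = 1.052 d
  layer 2 (clean gravel): t_2 = 3.20 × 0.19 / 0.4372 = 1.391 d
Total t = Σ t_i = 2.443 days.

2.44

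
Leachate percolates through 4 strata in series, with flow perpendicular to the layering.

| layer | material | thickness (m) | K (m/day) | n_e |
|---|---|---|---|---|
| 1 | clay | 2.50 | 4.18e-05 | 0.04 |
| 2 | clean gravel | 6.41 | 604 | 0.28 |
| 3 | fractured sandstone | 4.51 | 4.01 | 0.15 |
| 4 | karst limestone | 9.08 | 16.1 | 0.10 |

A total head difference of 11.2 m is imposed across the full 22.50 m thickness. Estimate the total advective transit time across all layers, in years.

With flow normal to the layers, continuity requires the same specific discharge q through every layer.
Σ(b_i/K_i) = 2.50/4.18e-05 + 6.41/604 + 4.51/4.01 + 9.08/16.1 = 59810 d.
q = Δh / Σ(b_i/K_i) = 11.2 / 59810 = 0.0001873 m/day.
In each layer the seepage velocity is v_i = q/n_i, so the layer transit time is t_i = b_i·n_i / q:
  layer 1 (clay): t_1 = 2.50 × 0.04 / 0.0001873 = 534.0 d
  layer 2 (clean gravel): t_2 = 6.41 × 0.28 / 0.0001873 = 9585 d
  layer 3 (fractured sandstone): t_3 = 4.51 × 0.15 / 0.0001873 = 3613 d
  layer 4 (karst limestone): t_4 = 9.08 × 0.10 / 0.0001873 = 4849 d
Total t = Σ t_i = 18580 days = 50.87 years.

50.9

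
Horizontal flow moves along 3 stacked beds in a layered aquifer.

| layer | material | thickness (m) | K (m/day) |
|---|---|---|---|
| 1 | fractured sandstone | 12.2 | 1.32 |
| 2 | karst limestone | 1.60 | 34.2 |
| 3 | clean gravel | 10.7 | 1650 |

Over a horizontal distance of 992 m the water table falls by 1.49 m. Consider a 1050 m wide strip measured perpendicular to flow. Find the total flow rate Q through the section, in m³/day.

Flow is parallel to layering, so each bed carries its own Darcy discharge and the transmissivities add.
Σ(K_i·b_i) = 1.32×12.2 + 34.2×1.60 + 1650×10.7 = 17726 m²/day.
Hydraulic gradient i = Δh / L = 1.49 / 992 = 0.001502.
Q = Σ(K_i·b_i) · W · i = 17726 × 1050 × 0.001502 = 27956 m³/day.

28000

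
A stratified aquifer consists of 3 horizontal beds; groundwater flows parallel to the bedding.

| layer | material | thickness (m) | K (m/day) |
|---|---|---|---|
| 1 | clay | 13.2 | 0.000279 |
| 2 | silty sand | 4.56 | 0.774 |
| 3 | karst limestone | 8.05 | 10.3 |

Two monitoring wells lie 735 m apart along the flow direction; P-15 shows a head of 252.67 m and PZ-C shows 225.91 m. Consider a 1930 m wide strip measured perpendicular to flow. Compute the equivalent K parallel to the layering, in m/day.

3.35

Flow is parallel to layering, so each bed carries its own Darcy discharge and the transmissivities add.
Σ(K_i·b_i) = 0.000279×13.2 + 0.774×4.56 + 10.3×8.05 = 86.45 m²/day.
Total thickness b = 25.81 m, so K_eq = Σ(K_i·b_i)/b = 3.349 m/day.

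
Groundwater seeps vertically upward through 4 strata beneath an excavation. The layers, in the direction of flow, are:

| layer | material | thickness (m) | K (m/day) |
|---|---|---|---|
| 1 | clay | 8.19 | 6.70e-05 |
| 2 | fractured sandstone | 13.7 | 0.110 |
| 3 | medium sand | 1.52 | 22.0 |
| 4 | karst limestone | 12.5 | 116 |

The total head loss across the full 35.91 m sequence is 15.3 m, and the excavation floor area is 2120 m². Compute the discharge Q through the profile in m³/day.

0.265

Flow is perpendicular to layering, so the layers act in series and the equivalent K is the thickness-weighted harmonic mean.
Total thickness L = 8.19 + 13.7 + 1.52 + 12.5 = 35.91 m.
Σ(b_i/K_i) = 8.19/6.70e-05 + 13.7/0.110 + 1.52/22.0 + 12.5/116 = 1.224e+05 d.
K_eq = L / Σ(b_i/K_i) = 35.91 / 1.224e+05 = 0.0002935 m/day.
Q = K_eq · A · (Δh/L) = 0.0002935 × 2120 × (15.3/35.91) = 0.2651 m³/day.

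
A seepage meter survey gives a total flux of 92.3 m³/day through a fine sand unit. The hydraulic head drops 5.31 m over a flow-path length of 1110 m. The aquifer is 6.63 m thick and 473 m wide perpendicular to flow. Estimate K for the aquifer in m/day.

Cross-sectional area A = 473 × 6.63 = 3136 m².
Hydraulic gradient i = Δh / L = 5.31 / 1110 = 0.004784.
From Q = K·A·i, K = Q / (A·i) = 92.3 / (3136 × 0.004784) = 6.153 m/day.

6.15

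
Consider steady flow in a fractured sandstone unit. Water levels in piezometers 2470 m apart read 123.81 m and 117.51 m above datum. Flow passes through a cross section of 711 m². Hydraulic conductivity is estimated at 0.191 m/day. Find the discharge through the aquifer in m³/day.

0.346

Hydraulic gradient i = (123.81 − 117.51) / 2470 = 6.3 / 2470 = 0.002551.
Darcy's law: Q = K · A · i = 0.1910 × 711.0 × 0.002551 = 0.3464 m³/day.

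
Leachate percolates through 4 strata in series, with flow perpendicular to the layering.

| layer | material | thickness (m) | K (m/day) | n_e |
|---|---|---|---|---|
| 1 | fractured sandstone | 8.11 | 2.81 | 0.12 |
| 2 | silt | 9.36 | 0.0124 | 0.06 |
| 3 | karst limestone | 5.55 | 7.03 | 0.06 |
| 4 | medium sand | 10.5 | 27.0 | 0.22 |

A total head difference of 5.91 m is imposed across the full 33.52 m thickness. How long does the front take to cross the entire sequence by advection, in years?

With flow normal to the layers, continuity requires the same specific discharge q through every layer.
Σ(b_i/K_i) = 8.11/2.81 + 9.36/0.0124 + 5.55/7.03 + 10.5/27.0 = 758.9 d.
q = Δh / Σ(b_i/K_i) = 5.91 / 758.9 = 0.007788 m/day.
In each layer the seepage velocity is v_i = q/n_i, so the layer transit time is t_i = b_i·n_i / q:
  layer 1 (fractured sandstone): t_1 = 8.11 × 0.12 / 0.007788 = 125.0 d
  layer 2 (silt): t_2 = 9.36 × 0.06 / 0.007788 = 72.12 d
  layer 3 (karst limestone): t_3 = 5.55 × 0.06 / 0.007788 = 42.76 d
  layer 4 (medium sand): t_4 = 10.5 × 0.22 / 0.007788 = 296.6 d
Total t = Σ t_i = 536.5 days = 1.469 years.

1.47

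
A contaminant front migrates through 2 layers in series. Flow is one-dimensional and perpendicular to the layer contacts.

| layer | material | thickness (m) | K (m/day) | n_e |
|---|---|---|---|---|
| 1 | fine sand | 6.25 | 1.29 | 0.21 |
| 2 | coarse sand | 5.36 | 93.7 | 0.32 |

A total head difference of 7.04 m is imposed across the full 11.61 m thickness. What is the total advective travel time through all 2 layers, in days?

With flow normal to the layers, continuity requires the same specific discharge q through every layer.
Σ(b_i/K_i) = 6.25/1.29 + 5.36/93.7 = 4.902 d.
q = Δh / Σ(b_i/K_i) = 7.04 / 4.902 = 1.436 m/day.
In each layer the seepage velocity is v_i = q/n_i, so the layer transit time is t_i = b_i·n_i / q:
  layer 1 (fine sand): t_1 = 6.25 × 0.21 / 1.436 = 0.9139 d
  layer 2 (coarse sand): t_2 = 5.36 × 0.32 / 1.436 = 1.194 d
Total t = Σ t_i = 2.108 days.

2.11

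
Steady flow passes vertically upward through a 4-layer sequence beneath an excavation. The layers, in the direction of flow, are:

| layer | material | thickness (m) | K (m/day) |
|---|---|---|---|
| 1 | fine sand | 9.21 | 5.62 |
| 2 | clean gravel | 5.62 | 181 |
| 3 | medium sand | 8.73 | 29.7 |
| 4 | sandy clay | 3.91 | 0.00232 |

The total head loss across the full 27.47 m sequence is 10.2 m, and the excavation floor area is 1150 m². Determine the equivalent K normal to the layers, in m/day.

Flow is perpendicular to layering, so the layers act in series and the equivalent K is the thickness-weighted harmonic mean.
Total thickness L = 9.21 + 5.62 + 8.73 + 3.91 = 27.47 m.
Σ(b_i/K_i) = 9.21/5.62 + 5.62/181 + 8.73/29.7 + 3.91/0.00232 = 1687 d.
K_eq = L / Σ(b_i/K_i) = 27.47 / 1687 = 0.01628 m/day.

0.0163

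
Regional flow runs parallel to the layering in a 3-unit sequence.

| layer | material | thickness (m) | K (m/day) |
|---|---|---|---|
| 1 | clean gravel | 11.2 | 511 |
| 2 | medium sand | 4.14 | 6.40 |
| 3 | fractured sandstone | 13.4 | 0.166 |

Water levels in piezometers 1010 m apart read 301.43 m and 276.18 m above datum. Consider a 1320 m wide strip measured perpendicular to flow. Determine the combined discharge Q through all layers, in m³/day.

190000

Flow is parallel to layering, so each bed carries its own Darcy discharge and the transmissivities add.
Σ(K_i·b_i) = 511×11.2 + 6.40×4.14 + 0.166×13.4 = 5752 m²/day.
Hydraulic gradient i = (301.43 − 276.18) / 1010 = 25.25 / 1010 = 0.02500.
Q = Σ(K_i·b_i) · W · i = 5752 × 1320 × 0.02500 = 1.898e+05 m³/day.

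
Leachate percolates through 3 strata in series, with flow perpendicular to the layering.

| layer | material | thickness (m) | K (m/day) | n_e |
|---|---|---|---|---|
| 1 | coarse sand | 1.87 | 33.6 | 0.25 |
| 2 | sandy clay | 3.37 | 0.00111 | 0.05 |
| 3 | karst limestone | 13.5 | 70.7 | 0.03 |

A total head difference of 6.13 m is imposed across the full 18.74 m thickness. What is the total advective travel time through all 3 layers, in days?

With flow normal to the layers, continuity requires the same specific discharge q through every layer.
Σ(b_i/K_i) = 1.87/33.6 + 3.37/0.00111 + 13.5/70.7 = 3036 d.
q = Δh / Σ(b_i/K_i) = 6.13 / 3036 = 0.002019 m/day.
In each layer the seepage velocity is v_i = q/n_i, so the layer transit time is t_i = b_i·n_i / q:
  layer 1 (coarse sand): t_1 = 1.87 × 0.25 / 0.002019 = 231.6 d
  layer 2 (sandy clay): t_2 = 3.37 × 0.05 / 0.002019 = 83.46 d
  layer 3 (karst limestone): t_3 = 13.5 × 0.03 / 0.002019 = 200.6 d
Total t = Σ t_i = 515.6 days.

516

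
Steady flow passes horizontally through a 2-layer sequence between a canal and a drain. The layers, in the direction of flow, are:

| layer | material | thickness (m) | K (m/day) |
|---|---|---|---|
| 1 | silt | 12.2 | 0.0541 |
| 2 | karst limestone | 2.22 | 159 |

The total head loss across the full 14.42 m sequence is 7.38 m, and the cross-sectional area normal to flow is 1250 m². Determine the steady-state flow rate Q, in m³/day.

Flow is perpendicular to layering, so the layers act in series and the equivalent K is the thickness-weighted harmonic mean.
Total thickness L = 12.2 + 2.22 = 14.42 m.
Σ(b_i/K_i) = 12.2/0.0541 + 2.22/159 = 225.5 d.
K_eq = L / Σ(b_i/K_i) = 14.42 / 225.5 = 0.06394 m/day.
Q = K_eq · A · (Δh/L) = 0.06394 × 1250 × (7.38/14.42) = 40.91 m³/day.

40.9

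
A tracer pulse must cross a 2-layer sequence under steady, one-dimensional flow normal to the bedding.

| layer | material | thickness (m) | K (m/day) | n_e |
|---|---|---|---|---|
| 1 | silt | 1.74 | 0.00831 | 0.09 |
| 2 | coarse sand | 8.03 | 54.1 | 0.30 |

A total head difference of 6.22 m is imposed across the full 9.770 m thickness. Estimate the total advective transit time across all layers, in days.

86.4

With flow normal to the layers, continuity requires the same specific discharge q through every layer.
Σ(b_i/K_i) = 1.74/0.00831 + 8.03/54.1 = 209.5 d.
q = Δh / Σ(b_i/K_i) = 6.22 / 209.5 = 0.02968 m/day.
In each layer the seepage velocity is v_i = q/n_i, so the layer transit time is t_i = b_i·n_i / q:
  layer 1 (silt): t_1 = 1.74 × 0.09 / 0.02968 = 5.275 d
  layer 2 (coarse sand): t_2 = 8.03 × 0.30 / 0.02968 = 81.15 d
Total t = Σ t_i = 86.43 days.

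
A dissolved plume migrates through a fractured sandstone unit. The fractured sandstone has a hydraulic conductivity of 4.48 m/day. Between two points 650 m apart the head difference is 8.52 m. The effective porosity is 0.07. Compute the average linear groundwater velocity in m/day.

Hydraulic gradient i = Δh / L = 8.52 / 650 = 0.01311.
Darcy flux q = K · i = 4.480 × 0.01311 = 0.05872 m/day.
Seepage velocity v = q / n_e = 0.05872 / 0.07 = 0.8389 m/day.

0.839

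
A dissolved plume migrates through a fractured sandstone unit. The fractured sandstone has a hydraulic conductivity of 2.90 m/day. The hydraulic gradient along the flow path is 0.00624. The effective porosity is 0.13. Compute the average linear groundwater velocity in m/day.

0.139

Hydraulic gradient i = 0.00624.
Darcy flux q = K · i = 2.900 × 0.006240 = 0.01810 m/day.
Seepage velocity v = q / n_e = 0.01810 / 0.13 = 0.1392 m/day.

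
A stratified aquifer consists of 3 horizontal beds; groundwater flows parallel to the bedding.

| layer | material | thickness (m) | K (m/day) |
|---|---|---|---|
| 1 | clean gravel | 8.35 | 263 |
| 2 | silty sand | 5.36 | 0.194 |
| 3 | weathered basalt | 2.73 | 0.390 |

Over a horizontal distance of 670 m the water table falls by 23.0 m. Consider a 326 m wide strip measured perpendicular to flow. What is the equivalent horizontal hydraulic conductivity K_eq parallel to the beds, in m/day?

134

Flow is parallel to layering, so each bed carries its own Darcy discharge and the transmissivities add.
Σ(K_i·b_i) = 263×8.35 + 0.194×5.36 + 0.390×2.73 = 2198 m²/day.
Total thickness b = 16.44 m, so K_eq = Σ(K_i·b_i)/b = 133.7 m/day.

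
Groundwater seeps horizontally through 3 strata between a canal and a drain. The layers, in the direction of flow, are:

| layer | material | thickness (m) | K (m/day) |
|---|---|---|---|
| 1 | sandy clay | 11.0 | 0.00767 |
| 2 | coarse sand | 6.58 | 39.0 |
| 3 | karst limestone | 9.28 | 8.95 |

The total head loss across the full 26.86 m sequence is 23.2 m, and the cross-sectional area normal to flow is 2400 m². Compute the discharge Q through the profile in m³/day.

Flow is perpendicular to layering, so the layers act in series and the equivalent K is the thickness-weighted harmonic mean.
Total thickness L = 11.0 + 6.58 + 9.28 = 26.86 m.
Σ(b_i/K_i) = 11.0/0.00767 + 6.58/39.0 + 9.28/8.95 = 1435 d.
K_eq = L / Σ(b_i/K_i) = 26.86 / 1435 = 0.01871 m/day.
Q = K_eq · A · (Δh/L) = 0.01871 × 2400 × (23.2/26.86) = 38.79 m³/day.

38.8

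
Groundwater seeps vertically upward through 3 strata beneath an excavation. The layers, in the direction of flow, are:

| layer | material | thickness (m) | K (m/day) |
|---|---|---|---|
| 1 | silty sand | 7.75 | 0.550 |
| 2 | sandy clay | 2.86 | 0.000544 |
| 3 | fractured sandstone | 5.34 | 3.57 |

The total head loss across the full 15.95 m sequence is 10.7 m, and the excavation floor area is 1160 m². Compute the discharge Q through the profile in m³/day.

Flow is perpendicular to layering, so the layers act in series and the equivalent K is the thickness-weighted harmonic mean.
Total thickness L = 7.75 + 2.86 + 5.34 = 15.95 m.
Σ(b_i/K_i) = 7.75/0.550 + 2.86/0.000544 + 5.34/3.57 = 5273 d.
K_eq = L / Σ(b_i/K_i) = 15.95 / 5273 = 0.003025 m/day.
Q = K_eq · A · (Δh/L) = 0.003025 × 1160 × (10.7/15.95) = 2.354 m³/day.

2.35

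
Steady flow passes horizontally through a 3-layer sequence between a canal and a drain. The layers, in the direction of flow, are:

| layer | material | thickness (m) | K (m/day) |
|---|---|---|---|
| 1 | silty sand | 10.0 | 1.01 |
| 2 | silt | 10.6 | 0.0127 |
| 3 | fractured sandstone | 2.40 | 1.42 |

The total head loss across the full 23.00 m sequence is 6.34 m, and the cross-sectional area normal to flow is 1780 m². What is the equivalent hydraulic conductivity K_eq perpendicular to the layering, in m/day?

Flow is perpendicular to layering, so the layers act in series and the equivalent K is the thickness-weighted harmonic mean.
Total thickness L = 10.0 + 10.6 + 2.40 = 23.00 m.
Σ(b_i/K_i) = 10.0/1.01 + 10.6/0.0127 + 2.40/1.42 = 846.2 d.
K_eq = L / Σ(b_i/K_i) = 23.00 / 846.2 = 0.02718 m/day.

0.0272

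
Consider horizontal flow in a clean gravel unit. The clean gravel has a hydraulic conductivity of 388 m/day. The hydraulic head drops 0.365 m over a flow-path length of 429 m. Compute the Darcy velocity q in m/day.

Hydraulic gradient i = Δh / L = 0.365 / 429 = 0.0008508.
Specific discharge q = K · i = 388.0 × 0.0008508 = 0.3301 m/day.

0.330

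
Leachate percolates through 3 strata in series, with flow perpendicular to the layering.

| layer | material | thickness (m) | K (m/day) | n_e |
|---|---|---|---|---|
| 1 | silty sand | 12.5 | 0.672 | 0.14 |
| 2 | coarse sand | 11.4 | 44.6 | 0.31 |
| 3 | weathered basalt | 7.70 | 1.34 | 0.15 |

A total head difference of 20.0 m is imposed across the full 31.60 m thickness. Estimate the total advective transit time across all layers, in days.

7.92

With flow normal to the layers, continuity requires the same specific discharge q through every layer.
Σ(b_i/K_i) = 12.5/0.672 + 11.4/44.6 + 7.70/1.34 = 24.60 d.
q = Δh / Σ(b_i/K_i) = 20.0 / 24.60 = 0.8129 m/day.
In each layer the seepage velocity is v_i = q/n_i, so the layer transit time is t_i = b_i·n_i / q:
  layer 1 (silty sand): t_1 = 12.5 × 0.14 / 0.8129 = 2.153 d
  layer 2 (coarse sand): t_2 = 11.4 × 0.31 / 0.8129 = 4.347 d
  layer 3 (weathered basalt): t_3 = 7.70 × 0.15 / 0.8129 = 1.421 d
Total t = Σ t_i = 7.921 days.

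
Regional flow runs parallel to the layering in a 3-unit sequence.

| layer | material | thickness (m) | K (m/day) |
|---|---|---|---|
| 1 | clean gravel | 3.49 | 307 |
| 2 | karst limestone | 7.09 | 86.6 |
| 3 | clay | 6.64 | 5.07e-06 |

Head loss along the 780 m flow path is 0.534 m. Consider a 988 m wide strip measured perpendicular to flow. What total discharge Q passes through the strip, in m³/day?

Flow is parallel to layering, so each bed carries its own Darcy discharge and the transmissivities add.
Σ(K_i·b_i) = 307×3.49 + 86.6×7.09 + 5.07e-06×6.64 = 1685 m²/day.
Hydraulic gradient i = Δh / L = 0.534 / 780 = 0.0006846.
Q = Σ(K_i·b_i) · W · i = 1685 × 988 × 0.0006846 = 1140 m³/day.

1140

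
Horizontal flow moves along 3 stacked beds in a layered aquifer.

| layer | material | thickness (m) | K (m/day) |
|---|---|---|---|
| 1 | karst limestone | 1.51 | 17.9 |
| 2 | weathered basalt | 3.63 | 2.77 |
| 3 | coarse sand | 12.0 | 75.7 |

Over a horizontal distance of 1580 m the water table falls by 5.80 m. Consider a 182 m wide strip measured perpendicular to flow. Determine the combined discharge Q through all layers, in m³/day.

632

Flow is parallel to layering, so each bed carries its own Darcy discharge and the transmissivities add.
Σ(K_i·b_i) = 17.9×1.51 + 2.77×3.63 + 75.7×12.0 = 945.5 m²/day.
Hydraulic gradient i = Δh / L = 5.80 / 1580 = 0.003671.
Q = Σ(K_i·b_i) · W · i = 945.5 × 182 × 0.003671 = 631.7 m³/day.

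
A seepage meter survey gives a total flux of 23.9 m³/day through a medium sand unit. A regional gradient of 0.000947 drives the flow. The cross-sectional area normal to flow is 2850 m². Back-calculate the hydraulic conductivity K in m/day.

Hydraulic gradient i = 0.000947.
From Q = K·A·i, K = Q / (A·i) = 23.9 / (2850 × 0.0009470) = 8.855 m/day.

8.86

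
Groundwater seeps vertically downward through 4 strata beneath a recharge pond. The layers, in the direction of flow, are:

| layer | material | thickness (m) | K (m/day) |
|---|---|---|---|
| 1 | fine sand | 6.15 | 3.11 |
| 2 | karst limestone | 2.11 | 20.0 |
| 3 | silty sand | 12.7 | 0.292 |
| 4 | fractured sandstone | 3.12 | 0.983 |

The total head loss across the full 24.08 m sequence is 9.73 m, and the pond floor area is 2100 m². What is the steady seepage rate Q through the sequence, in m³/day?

419

Flow is perpendicular to layering, so the layers act in series and the equivalent K is the thickness-weighted harmonic mean.
Total thickness L = 6.15 + 2.11 + 12.7 + 3.12 = 24.08 m.
Σ(b_i/K_i) = 6.15/3.11 + 2.11/20.0 + 12.7/0.292 + 3.12/0.983 = 48.75 d.
K_eq = L / Σ(b_i/K_i) = 24.08 / 48.75 = 0.4939 m/day.
Q = K_eq · A · (Δh/L) = 0.4939 × 2100 × (9.73/24.08) = 419.1 m³/day.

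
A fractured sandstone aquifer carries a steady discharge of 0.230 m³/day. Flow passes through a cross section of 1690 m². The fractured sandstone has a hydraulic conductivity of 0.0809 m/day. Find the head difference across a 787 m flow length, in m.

From Q = K·A·i, i = Q / (K·A) = 0.230 / (0.08090 × 1690) = 0.001682.
Head loss Δh = i · L = 0.001682 × 787 = 1.324 m.

1.32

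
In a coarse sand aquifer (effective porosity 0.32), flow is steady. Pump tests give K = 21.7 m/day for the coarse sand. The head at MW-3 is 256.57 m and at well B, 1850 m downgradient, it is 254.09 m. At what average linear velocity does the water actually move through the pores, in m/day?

Hydraulic gradient i = (256.57 − 254.09) / 1850 = 2.48 / 1850 = 0.001341.
Darcy flux q = K · i = 21.70 × 0.001341 = 0.02909 m/day.
Seepage velocity v = q / n_e = 0.02909 / 0.32 = 0.09091 m/day.

0.0909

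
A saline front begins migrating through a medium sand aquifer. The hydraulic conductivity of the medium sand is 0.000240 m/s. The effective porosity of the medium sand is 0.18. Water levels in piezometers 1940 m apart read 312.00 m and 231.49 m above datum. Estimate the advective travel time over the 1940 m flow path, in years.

1.11

Convert K: 0.000240 m/s × 86400 = 20.74 m/day.
Hydraulic gradient i = (312.00 − 231.49) / 1940 = 80.51 / 1940 = 0.04150.
Darcy flux q = K · i = 20.74 × 0.04150 = 0.8605 m/day.
Seepage velocity v = q / n_e = 0.8605 / 0.18 = 4.781 m/day.
Travel time t = L / v = 1940 / 4.781 = 405.8 days = 1.111 years.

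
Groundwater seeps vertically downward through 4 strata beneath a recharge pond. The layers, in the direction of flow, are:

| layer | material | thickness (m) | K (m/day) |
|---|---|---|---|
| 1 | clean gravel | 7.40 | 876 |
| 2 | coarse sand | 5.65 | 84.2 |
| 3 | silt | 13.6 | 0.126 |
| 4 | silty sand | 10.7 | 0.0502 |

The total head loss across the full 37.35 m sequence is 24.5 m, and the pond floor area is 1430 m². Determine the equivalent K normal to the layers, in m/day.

0.116

Flow is perpendicular to layering, so the layers act in series and the equivalent K is the thickness-weighted harmonic mean.
Total thickness L = 7.40 + 5.65 + 13.6 + 10.7 = 37.35 m.
Σ(b_i/K_i) = 7.40/876 + 5.65/84.2 + 13.6/0.126 + 10.7/0.0502 = 321.2 d.
K_eq = L / Σ(b_i/K_i) = 37.35 / 321.2 = 0.1163 m/day.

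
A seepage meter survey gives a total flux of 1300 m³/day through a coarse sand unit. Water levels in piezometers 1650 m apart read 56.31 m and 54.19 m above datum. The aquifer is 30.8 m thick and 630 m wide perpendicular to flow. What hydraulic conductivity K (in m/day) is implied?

52.1

Cross-sectional area A = 630 × 30.8 = 19404 m².
Hydraulic gradient i = (56.31 − 54.19) / 1650 = 2.12 / 1650 = 0.001285.
From Q = K·A·i, K = Q / (A·i) = 1300 / (19404 × 0.001285) = 52.14 m/day.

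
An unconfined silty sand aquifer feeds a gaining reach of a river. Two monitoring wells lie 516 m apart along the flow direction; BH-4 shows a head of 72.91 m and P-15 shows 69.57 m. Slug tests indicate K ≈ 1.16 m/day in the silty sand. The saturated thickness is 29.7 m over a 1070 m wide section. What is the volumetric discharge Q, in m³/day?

Cross-sectional area A = 1070 × 29.7 = 31779 m².
Hydraulic gradient i = (72.91 − 69.57) / 516 = 3.34 / 516 = 0.006473.
Darcy's law: Q = K · A · i = 1.160 × 31779 × 0.006473 = 238.6 m³/day.

239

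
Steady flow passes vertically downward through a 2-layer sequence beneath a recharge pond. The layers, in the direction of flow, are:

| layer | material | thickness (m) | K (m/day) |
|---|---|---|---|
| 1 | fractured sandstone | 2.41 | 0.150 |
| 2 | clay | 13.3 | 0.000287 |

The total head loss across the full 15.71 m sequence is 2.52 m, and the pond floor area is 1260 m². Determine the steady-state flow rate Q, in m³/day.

0.0685

Flow is perpendicular to layering, so the layers act in series and the equivalent K is the thickness-weighted harmonic mean.
Total thickness L = 2.41 + 13.3 = 15.71 m.
Σ(b_i/K_i) = 2.41/0.150 + 13.3/0.000287 = 46358 d.
K_eq = L / Σ(b_i/K_i) = 15.71 / 46358 = 0.0003389 m/day.
Q = K_eq · A · (Δh/L) = 0.0003389 × 1260 × (2.52/15.71) = 0.06849 m³/day.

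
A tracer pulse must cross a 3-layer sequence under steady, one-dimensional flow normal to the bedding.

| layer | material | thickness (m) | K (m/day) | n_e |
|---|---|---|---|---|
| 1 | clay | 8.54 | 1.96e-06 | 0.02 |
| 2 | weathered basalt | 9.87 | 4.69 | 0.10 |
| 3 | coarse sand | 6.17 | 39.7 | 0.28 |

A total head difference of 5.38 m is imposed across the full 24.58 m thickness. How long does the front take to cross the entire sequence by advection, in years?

With flow normal to the layers, continuity requires the same specific discharge q through every layer.
Σ(b_i/K_i) = 8.54/1.96e-06 + 9.87/4.69 + 6.17/39.7 = 4.357e+06 d.
q = Δh / Σ(b_i/K_i) = 5.38 / 4.357e+06 = 1.235e-06 m/day.
In each layer the seepage velocity is v_i = q/n_i, so the layer transit time is t_i = b_i·n_i / q:
  layer 1 (clay): t_1 = 8.54 × 0.02 / 1.235e-06 = 1.383e+05 d
  layer 2 (weathered basalt): t_2 = 9.87 × 0.10 / 1.235e-06 = 7.993e+05 d
  layer 3 (coarse sand): t_3 = 6.17 × 0.28 / 1.235e-06 = 1.399e+06 d
Total t = Σ t_i = 2.337e+06 days = 6398 years.

6400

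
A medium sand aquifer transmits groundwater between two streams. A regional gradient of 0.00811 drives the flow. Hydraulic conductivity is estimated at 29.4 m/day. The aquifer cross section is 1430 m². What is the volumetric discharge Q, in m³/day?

Hydraulic gradient i = 0.00811.
Darcy's law: Q = K · A · i = 29.40 × 1430 × 0.008110 = 341.0 m³/day.

341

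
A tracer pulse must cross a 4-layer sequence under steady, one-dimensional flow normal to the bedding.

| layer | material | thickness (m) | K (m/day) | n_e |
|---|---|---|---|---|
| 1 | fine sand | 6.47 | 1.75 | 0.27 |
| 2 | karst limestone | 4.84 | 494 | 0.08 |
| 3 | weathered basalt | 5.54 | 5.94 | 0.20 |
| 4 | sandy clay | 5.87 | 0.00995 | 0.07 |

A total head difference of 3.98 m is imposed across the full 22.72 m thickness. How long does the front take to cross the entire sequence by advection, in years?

1.49

With flow normal to the layers, continuity requires the same specific discharge q through every layer.
Σ(b_i/K_i) = 6.47/1.75 + 4.84/494 + 5.54/5.94 + 5.87/0.00995 = 594.6 d.
q = Δh / Σ(b_i/K_i) = 3.98 / 594.6 = 0.006694 m/day.
In each layer the seepage velocity is v_i = q/n_i, so the layer transit time is t_i = b_i·n_i / q:
  layer 1 (fine sand): t_1 = 6.47 × 0.27 / 0.006694 = 261.0 d
  layer 2 (karst limestone): t_2 = 4.84 × 0.08 / 0.006694 = 57.85 d
  layer 3 (weathered basalt): t_3 = 5.54 × 0.20 / 0.006694 = 165.5 d
  layer 4 (sandy clay): t_4 = 5.87 × 0.07 / 0.006694 = 61.39 d
Total t = Σ t_i = 545.7 days = 1.494 years.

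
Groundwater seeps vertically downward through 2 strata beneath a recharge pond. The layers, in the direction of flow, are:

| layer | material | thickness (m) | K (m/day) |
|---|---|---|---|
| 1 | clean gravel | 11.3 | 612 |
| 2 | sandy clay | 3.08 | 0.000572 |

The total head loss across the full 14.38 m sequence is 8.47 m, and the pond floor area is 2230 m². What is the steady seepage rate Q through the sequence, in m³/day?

Flow is perpendicular to layering, so the layers act in series and the equivalent K is the thickness-weighted harmonic mean.
Total thickness L = 11.3 + 3.08 = 14.38 m.
Σ(b_i/K_i) = 11.3/612 + 3.08/0.000572 = 5385 d.
K_eq = L / Σ(b_i/K_i) = 14.38 / 5385 = 0.002671 m/day.
Q = K_eq · A · (Δh/L) = 0.002671 × 2230 × (8.47/14.38) = 3.508 m³/day.

3.51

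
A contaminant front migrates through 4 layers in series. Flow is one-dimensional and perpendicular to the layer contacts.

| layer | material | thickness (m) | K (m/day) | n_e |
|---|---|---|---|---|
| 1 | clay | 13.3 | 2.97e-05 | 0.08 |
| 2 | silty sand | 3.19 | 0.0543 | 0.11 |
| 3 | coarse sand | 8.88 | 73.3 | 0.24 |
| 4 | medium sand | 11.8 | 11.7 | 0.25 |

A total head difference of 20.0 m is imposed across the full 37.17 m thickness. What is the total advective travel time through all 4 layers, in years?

398

With flow normal to the layers, continuity requires the same specific discharge q through every layer.
Σ(b_i/K_i) = 13.3/2.97e-05 + 3.19/0.0543 + 8.88/73.3 + 11.8/11.7 = 4.479e+05 d.
q = Δh / Σ(b_i/K_i) = 20.0 / 4.479e+05 = 4.466e-05 m/day.
In each layer the seepage velocity is v_i = q/n_i, so the layer transit time is t_i = b_i·n_i / q:
  layer 1 (clay): t_1 = 13.3 × 0.08 / 4.466e-05 = 23827 d
  layer 2 (silty sand): t_2 = 3.19 × 0.11 / 4.466e-05 = 7858 d
  layer 3 (coarse sand): t_3 = 8.88 × 0.24 / 4.466e-05 = 47725 d
  layer 4 (medium sand): t_4 = 11.8 × 0.25 / 4.466e-05 = 66061 d
Total t = Σ t_i = 1.455e+05 days = 398.3 years.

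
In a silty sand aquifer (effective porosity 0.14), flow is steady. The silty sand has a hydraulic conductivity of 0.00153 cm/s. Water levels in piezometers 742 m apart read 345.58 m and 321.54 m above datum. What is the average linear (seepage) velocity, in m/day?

0.306

Convert K: 0.00153 cm/s × 864 = 1.322 m/day.
Hydraulic gradient i = (345.58 − 321.54) / 742 = 24.04 / 742 = 0.03240.
Darcy flux q = K · i = 1.322 × 0.03240 = 0.04283 m/day.
Seepage velocity v = q / n_e = 0.04283 / 0.14 = 0.3059 m/day.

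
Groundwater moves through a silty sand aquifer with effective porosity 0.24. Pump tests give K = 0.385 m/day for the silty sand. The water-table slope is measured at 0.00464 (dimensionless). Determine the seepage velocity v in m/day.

0.00744

Hydraulic gradient i = 0.00464.
Darcy flux q = K · i = 0.3850 × 0.004640 = 0.001786 m/day.
Seepage velocity v = q / n_e = 0.001786 / 0.24 = 0.007443 m/day.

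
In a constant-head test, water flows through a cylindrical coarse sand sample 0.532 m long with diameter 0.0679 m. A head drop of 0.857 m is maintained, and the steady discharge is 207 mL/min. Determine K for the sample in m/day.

Cross-sectional area A = π·(d/2)² = π × (0.0679/2)² = 0.003621 m².
Convert discharge: 207 mL/min = 3.450e-06 m³/s.
Darcy's law rearranged: K = Q·L / (A·Δh) = 3.450e-06 × 0.532 / (0.003621 × 0.857) = 0.0005915 m/s = 51.10 m/day.

51.1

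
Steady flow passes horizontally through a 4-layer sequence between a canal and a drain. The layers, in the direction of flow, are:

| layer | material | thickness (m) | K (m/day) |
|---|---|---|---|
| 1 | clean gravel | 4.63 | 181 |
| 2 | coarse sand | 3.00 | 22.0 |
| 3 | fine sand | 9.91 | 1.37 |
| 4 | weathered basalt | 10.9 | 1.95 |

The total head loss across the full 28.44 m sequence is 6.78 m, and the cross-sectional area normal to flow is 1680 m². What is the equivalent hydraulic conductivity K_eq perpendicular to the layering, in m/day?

2.19

Flow is perpendicular to layering, so the layers act in series and the equivalent K is the thickness-weighted harmonic mean.
Total thickness L = 4.63 + 3.00 + 9.91 + 10.9 = 28.44 m.
Σ(b_i/K_i) = 4.63/181 + 3.00/22.0 + 9.91/1.37 + 10.9/1.95 = 12.99 d.
K_eq = L / Σ(b_i/K_i) = 28.44 / 12.99 = 2.190 m/day.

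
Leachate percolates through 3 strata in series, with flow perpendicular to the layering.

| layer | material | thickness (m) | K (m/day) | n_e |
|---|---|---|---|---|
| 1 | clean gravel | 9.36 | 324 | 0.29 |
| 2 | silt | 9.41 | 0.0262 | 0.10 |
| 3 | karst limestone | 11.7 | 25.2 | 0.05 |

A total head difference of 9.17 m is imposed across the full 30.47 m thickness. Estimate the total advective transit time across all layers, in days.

166

With flow normal to the layers, continuity requires the same specific discharge q through every layer.
Σ(b_i/K_i) = 9.36/324 + 9.41/0.0262 + 11.7/25.2 = 359.7 d.
q = Δh / Σ(b_i/K_i) = 9.17 / 359.7 = 0.02550 m/day.
In each layer the seepage velocity is v_i = q/n_i, so the layer transit time is t_i = b_i·n_i / q:
  layer 1 (clean gravel): t_1 = 9.36 × 0.29 / 0.02550 = 106.5 d
  layer 2 (silt): t_2 = 9.41 × 0.10 / 0.02550 = 36.91 d
  layer 3 (karst limestone): t_3 = 11.7 × 0.05 / 0.02550 = 22.94 d
Total t = Σ t_i = 166.3 days.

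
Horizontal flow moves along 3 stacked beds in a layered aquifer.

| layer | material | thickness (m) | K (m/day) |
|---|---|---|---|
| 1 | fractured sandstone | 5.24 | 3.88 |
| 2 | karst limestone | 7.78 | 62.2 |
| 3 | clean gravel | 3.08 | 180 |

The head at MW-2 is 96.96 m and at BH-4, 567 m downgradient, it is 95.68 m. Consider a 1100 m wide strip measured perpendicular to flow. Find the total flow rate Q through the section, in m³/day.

2630

Flow is parallel to layering, so each bed carries its own Darcy discharge and the transmissivities add.
Σ(K_i·b_i) = 3.88×5.24 + 62.2×7.78 + 180×3.08 = 1059 m²/day.
Hydraulic gradient i = (96.96 − 95.68) / 567 = 1.28 / 567 = 0.002257.
Q = Σ(K_i·b_i) · W · i = 1059 × 1100 × 0.002257 = 2629 m³/day.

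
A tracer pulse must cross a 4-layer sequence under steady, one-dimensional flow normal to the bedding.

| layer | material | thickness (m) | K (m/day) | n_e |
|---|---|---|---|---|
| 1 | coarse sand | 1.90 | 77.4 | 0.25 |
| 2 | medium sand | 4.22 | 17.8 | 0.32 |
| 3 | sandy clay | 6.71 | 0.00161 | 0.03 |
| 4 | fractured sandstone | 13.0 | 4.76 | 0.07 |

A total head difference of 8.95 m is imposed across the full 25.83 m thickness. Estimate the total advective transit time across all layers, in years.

3.75

With flow normal to the layers, continuity requires the same specific discharge q through every layer.
Σ(b_i/K_i) = 1.90/77.4 + 4.22/17.8 + 6.71/0.00161 + 13.0/4.76 = 4171 d.
q = Δh / Σ(b_i/K_i) = 8.95 / 4171 = 0.002146 m/day.
In each layer the seepage velocity is v_i = q/n_i, so the layer transit time is t_i = b_i·n_i / q:
  layer 1 (coarse sand): t_1 = 1.90 × 0.25 / 0.002146 = 221.3 d
  layer 2 (medium sand): t_2 = 4.22 × 0.32 / 0.002146 = 629.3 d
  layer 3 (sandy clay): t_3 = 6.71 × 0.03 / 0.002146 = 93.81 d
  layer 4 (fractured sandstone): t_4 = 13.0 × 0.07 / 0.002146 = 424.1 d
Total t = Σ t_i = 1369 days = 3.747 years.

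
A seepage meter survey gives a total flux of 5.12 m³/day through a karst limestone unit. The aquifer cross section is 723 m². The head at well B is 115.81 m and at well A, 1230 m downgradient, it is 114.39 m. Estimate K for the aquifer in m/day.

Hydraulic gradient i = (115.81 − 114.39) / 1230 = 1.42 / 1230 = 0.001154.
From Q = K·A·i, K = Q / (A·i) = 5.12 / (723.0 × 0.001154) = 6.134 m/day.

6.13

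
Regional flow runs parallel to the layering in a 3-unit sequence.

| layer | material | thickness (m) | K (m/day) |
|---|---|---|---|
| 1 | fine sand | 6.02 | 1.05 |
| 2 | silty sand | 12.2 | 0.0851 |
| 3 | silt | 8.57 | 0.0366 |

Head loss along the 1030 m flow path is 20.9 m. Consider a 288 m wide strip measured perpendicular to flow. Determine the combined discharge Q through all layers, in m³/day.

Flow is parallel to layering, so each bed carries its own Darcy discharge and the transmissivities add.
Σ(K_i·b_i) = 1.05×6.02 + 0.0851×12.2 + 0.0366×8.57 = 7.673 m²/day.
Hydraulic gradient i = Δh / L = 20.9 / 1030 = 0.02029.
Q = Σ(K_i·b_i) · W · i = 7.673 × 288 × 0.02029 = 44.84 m³/day.

44.8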